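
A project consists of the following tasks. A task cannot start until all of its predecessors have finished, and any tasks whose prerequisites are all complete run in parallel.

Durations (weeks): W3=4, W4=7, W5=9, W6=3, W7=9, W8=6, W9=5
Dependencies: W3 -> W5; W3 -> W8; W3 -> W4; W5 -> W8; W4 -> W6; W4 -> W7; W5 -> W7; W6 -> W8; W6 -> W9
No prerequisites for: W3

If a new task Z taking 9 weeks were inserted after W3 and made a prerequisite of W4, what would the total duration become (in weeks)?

Originally the project takes 22 weeks.
With Z inserted, W4 now waits for max(W3, Z).
New critical path: W3→Z→W4→W6→W8 = 4+9+7+3+6 = 29 ⇒ 29 weeks.

29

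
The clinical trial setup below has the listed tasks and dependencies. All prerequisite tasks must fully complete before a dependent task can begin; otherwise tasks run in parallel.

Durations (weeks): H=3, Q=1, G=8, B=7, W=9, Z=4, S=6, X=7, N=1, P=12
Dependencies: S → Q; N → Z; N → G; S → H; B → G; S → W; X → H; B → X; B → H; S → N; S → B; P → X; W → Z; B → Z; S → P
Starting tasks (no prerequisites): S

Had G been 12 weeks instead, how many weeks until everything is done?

As given, the longest chain is S→P→X→H = 6+12+7+3 = 28, so the finish is 28 weeks.
The longest path through G is only 21 weeks, so G has float 7.
The critical path is still S→P→X→H; finish is now 28 weeks.

28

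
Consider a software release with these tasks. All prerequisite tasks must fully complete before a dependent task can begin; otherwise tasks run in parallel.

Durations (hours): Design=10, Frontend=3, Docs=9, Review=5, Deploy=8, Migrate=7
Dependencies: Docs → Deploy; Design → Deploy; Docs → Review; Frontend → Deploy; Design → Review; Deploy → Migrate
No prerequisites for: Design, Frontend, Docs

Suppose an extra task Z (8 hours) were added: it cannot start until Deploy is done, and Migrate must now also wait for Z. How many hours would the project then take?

33

Originally the project takes 25 hours.
With Z inserted, Migrate now waits for max(Deploy, Z).
New critical path: Design→Deploy→Z→Migrate = 10+8+8+7 = 33 ⇒ 33 hours.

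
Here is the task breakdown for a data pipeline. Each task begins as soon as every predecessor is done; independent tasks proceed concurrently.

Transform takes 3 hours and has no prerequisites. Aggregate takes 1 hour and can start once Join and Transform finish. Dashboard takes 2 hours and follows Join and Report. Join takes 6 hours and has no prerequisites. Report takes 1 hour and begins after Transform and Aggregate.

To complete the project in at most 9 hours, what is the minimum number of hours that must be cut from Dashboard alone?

Current finish: 10 hours; target: 9.
Dashboard is on every critical path, so each hour cut from Dashboard cuts the finish by one (this holds down to a finish of 9).
Need 10 − 9 = 1 hour off Dashboard → Dashboard becomes 1 hour, finish becomes 9.

1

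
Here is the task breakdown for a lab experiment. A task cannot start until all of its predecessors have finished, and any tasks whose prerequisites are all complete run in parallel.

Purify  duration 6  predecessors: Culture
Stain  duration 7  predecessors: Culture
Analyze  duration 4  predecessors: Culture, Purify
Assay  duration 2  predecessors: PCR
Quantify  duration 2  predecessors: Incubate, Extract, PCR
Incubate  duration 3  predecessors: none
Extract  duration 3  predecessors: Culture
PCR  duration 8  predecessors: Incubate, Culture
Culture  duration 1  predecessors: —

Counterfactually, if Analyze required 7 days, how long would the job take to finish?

Critical path before the change: Incubate→PCR→Assay = 3+8+2 = 13 giving 13 days.
Analyze is off the critical path — its longest chain is 11 days, giving 2 of slack.
Now Culture→Purify→Analyze = 1+6+7 = 14 is longest, so the finish becomes 14 days.

14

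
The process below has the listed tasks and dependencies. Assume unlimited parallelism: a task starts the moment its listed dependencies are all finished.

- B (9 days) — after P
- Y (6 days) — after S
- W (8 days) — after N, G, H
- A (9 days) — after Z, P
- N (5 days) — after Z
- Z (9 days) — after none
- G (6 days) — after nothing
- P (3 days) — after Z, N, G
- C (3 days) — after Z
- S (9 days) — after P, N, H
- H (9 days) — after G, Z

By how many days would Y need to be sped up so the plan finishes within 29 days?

4

Current finish: 33 days; target: 29.
Y is on every critical path, so each day cut from Y cuts the finish by one (this holds down to a finish of 28).
Need 33 − 29 = 4 days off Y → Y becomes 2 days, finish becomes 29.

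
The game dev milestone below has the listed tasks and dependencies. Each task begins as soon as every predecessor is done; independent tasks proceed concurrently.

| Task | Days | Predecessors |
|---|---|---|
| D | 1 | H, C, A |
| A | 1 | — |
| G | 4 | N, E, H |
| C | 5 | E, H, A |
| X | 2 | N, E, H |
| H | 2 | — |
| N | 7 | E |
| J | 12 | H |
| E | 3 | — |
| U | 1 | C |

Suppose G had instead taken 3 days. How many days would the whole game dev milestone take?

14

Baseline: E→N→G = 3+7+4 = 14 → 14 days.
G lies on that path, so at 3 days the path becomes 13 days.
Now H→J = 2+12 = 14 is longest, so the finish becomes 14 days.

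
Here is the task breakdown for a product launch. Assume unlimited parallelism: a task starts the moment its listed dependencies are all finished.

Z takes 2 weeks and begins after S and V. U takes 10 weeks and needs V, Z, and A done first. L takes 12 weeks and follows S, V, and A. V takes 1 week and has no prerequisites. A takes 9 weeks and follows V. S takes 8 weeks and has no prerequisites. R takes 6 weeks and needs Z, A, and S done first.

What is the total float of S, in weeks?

2

V→A→L = 1+9+12 = 22 sets the makespan at 22 weeks.
Longest path through S: 20 weeks (earliest finish 8, latest finish 10).
Float = 22 − 20 = 2.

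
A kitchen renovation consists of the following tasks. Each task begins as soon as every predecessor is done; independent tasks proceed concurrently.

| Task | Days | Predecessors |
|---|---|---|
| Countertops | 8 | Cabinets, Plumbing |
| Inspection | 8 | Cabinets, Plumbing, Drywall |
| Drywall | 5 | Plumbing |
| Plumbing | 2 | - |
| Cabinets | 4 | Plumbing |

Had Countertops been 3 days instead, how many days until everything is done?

Baseline: Plumbing→Drywall→Inspection = 2+5+8 = 15 → 15 days.
Countertops is off the critical path — its longest chain is 14 days, giving 1 of slack.
No other chain overtakes it, so the finish is 15 days.

15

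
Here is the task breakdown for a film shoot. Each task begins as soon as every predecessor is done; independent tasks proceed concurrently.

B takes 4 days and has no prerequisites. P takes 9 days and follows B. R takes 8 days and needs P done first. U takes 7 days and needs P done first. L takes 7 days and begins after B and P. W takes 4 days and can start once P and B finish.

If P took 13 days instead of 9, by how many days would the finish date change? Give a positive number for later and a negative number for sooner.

As given, the longest chain is B→P→R = 4+9+8 = 21, so the finish is 21 days.
P is on the critical path; changing it to 13 makes that path 25 days.
The critical path is still B→P→R; finish is now 25 days.
Change in finish: 25 − 21 = +4 days.

4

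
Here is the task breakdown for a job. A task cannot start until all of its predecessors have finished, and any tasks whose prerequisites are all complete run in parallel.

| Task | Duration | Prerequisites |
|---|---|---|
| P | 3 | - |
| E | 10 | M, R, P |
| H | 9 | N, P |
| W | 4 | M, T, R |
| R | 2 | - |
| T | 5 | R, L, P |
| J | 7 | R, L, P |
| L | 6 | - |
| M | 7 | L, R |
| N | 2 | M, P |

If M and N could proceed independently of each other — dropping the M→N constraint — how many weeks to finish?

23

Before: longest chain L→M→N→H = 6+7+2+9 = 24, finish 24.
Without M→N, N's earliest start moves from 13 to 3.
New critical path: L→M→E = 6+7+10 = 23 ⇒ 23 weeks.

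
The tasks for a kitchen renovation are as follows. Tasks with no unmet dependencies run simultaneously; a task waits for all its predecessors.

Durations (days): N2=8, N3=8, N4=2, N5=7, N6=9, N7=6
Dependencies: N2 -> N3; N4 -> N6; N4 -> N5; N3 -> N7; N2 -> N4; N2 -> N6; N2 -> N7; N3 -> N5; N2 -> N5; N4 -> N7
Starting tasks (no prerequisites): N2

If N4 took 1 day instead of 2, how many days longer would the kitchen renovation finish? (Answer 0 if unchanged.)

Baseline: N2→N3→N5 = 8+8+7 = 23 → 23 days.
N4 has 4 days of float (longest path through it is 19).
The critical path is still N2→N3→N5; finish is now 23 days.
Change in finish: 23 − 23 = +0 days.

0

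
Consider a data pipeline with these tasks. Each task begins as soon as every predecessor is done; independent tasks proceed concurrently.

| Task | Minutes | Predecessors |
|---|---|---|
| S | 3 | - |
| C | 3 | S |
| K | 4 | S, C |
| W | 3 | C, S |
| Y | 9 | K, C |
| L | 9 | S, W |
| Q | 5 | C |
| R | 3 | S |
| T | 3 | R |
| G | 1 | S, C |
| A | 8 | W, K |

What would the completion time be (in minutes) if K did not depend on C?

Before: longest chain S→C→K→Y = 3+3+4+9 = 19, finish 19.
Without C→K, K's earliest start moves from 6 to 3.
New critical path: S→C→W→L = 3+3+3+9 = 18 ⇒ 18 minutes.

18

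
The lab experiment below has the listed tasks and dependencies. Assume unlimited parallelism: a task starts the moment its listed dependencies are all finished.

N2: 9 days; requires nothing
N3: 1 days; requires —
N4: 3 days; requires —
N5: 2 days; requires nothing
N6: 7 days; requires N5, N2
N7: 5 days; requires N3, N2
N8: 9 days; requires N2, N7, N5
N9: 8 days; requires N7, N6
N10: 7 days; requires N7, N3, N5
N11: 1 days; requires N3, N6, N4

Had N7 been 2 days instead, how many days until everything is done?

24

Baseline: N2→N6→N9 = 9+7+8 = 24 → 24 days.
The longest path through N7 is only 23 days, so N7 has float 1.
That remains the longest chain; total 24 days.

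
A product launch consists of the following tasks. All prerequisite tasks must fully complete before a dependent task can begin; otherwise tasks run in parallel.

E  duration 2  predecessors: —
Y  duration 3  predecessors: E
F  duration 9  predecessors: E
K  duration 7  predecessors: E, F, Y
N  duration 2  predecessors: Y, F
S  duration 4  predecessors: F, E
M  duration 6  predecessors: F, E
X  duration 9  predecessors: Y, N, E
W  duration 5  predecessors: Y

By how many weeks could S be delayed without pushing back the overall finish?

The longest chain is E→F→N→X = 2+9+2+9 = 22; overall finish 22 weeks.
Longest path through S: 15 weeks (earliest finish 15, latest finish 22).
Slack of S = 18 − 11 = 7 weeks.

7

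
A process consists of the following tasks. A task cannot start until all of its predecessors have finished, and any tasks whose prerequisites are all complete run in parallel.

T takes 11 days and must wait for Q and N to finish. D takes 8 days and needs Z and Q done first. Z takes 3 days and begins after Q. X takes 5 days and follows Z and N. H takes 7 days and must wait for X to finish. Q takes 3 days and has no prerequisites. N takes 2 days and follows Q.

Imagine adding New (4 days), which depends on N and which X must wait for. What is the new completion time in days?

Originally the job takes 18 days.
With New inserted, X now waits for max(Z, N, New).
New critical path: Q→N→New→X→H = 3+2+4+5+7 = 21 ⇒ 21 days.

21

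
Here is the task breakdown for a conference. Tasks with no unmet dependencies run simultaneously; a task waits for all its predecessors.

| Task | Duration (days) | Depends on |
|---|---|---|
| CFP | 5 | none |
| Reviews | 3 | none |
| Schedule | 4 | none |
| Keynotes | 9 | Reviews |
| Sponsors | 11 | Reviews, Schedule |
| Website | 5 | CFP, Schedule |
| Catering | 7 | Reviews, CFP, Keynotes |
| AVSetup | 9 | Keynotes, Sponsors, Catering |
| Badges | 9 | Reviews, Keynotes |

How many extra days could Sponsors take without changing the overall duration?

4

Critical path: Reviews→Keynotes→Catering→AVSetup = 3+9+7+9 = 28, so the finish is 28 days.
Sponsors finishes as early as 15 and must finish by 19.
Slack of Sponsors = 8 − 4 = 4 days.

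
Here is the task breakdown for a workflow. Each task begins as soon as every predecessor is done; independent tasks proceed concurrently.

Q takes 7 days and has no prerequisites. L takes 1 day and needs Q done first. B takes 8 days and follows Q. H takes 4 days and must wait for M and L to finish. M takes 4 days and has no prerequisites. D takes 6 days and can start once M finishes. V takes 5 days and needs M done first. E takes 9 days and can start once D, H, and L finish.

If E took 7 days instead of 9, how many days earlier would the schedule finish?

Critical path before the change: Q→L→H→E = 7+1+4+9 = 21 giving 21 days.
E lies on that path, so at 7 days the path becomes 19 days.
No other chain overtakes it, so the finish is 19 days.
Change in finish: 19 − 21 = -2 days.

2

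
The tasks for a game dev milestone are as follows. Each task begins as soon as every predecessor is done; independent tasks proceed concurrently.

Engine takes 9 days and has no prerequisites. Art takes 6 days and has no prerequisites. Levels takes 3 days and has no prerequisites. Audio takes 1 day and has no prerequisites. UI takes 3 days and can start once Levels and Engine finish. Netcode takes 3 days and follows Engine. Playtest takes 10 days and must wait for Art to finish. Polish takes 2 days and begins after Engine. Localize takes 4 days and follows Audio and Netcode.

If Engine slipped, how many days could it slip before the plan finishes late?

The longest chain is Engine→Netcode→Localize = 9+3+4 = 16; overall finish 16 days.
Longest path through Engine: 16 days (earliest finish 9, latest finish 9).
Slack of Engine = 0 − 0 = 0 days.

0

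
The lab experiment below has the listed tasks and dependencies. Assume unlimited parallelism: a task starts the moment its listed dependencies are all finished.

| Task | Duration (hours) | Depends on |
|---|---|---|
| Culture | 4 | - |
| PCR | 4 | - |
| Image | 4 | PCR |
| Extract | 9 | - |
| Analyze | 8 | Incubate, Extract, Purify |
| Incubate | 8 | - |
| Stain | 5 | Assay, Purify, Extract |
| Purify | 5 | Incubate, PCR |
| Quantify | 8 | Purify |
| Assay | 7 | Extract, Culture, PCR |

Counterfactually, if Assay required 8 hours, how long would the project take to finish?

The binding path is Extract→Assay→Stain = 9+7+5 = 21; finish at 21 hours.
Since Assay is critical, the +1 change carries straight to that chain (now 22 hours).
No other chain overtakes it, so the finish is 22 hours.

22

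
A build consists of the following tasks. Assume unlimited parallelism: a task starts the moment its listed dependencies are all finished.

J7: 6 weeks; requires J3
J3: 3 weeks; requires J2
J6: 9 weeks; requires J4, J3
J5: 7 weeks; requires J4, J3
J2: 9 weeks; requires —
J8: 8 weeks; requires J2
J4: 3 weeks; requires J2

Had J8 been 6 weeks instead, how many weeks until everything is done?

Baseline: J2→J3→J6 = 9+3+9 = 21 → 21 weeks.
J8 has 4 weeks of float (longest path through it is 17).
No other chain overtakes it, so the finish is 21 weeks.

21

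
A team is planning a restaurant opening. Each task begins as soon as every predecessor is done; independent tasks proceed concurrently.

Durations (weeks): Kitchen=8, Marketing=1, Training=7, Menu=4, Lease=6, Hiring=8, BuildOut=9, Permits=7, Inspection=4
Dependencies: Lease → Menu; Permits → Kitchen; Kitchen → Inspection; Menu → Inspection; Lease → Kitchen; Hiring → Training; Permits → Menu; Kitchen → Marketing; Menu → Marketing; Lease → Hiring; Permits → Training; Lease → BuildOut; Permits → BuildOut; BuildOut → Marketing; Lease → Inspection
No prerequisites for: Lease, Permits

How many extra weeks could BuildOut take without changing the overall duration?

4

Critical path: Lease→Hiring→Training = 6+8+7 = 21, so the finish is 21 weeks.
Longest path through BuildOut: 17 weeks (earliest finish 16, latest finish 20).
Float = 21 − 17 = 4.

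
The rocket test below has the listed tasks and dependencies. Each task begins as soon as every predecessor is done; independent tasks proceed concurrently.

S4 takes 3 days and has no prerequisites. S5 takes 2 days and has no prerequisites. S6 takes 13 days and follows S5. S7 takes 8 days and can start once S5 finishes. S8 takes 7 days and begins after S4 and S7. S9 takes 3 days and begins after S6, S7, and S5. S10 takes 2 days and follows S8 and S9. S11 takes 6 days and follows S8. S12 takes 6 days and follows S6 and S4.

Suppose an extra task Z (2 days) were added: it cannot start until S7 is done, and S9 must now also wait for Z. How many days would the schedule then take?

Originally the schedule takes 23 days.
With Z inserted, S9 now waits for max(S6, S7, S5, Z).
New critical path: S5→S7→S8→S11 = 2+8+7+6 = 23 ⇒ 23 days.

23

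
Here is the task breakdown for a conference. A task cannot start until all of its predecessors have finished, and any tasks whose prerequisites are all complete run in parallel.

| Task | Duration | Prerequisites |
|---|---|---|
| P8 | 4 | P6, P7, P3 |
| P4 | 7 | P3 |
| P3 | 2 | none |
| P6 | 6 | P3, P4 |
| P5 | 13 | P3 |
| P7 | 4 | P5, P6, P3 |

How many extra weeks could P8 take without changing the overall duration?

P3→P4→P6→P7→P8 = 2+7+6+4+4 = 23 sets the makespan at 23 weeks.
The longest chain containing P8 totals 23 weeks.
Slack of P8 = 19 − 19 = 0 weeks.

0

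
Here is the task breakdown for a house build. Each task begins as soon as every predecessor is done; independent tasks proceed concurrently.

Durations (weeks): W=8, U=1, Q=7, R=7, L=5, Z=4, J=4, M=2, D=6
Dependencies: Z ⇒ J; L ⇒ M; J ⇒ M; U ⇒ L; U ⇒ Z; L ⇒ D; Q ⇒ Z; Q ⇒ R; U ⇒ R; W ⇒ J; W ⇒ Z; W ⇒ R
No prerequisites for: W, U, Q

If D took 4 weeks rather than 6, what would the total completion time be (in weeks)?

18

As given, the longest chain is W→Z→J→M = 8+4+4+2 = 18, so the finish is 18 weeks.
D has 6 weeks of float (longest path through it is 12).
The critical path is still W→Z→J→M; finish is now 18 weeks.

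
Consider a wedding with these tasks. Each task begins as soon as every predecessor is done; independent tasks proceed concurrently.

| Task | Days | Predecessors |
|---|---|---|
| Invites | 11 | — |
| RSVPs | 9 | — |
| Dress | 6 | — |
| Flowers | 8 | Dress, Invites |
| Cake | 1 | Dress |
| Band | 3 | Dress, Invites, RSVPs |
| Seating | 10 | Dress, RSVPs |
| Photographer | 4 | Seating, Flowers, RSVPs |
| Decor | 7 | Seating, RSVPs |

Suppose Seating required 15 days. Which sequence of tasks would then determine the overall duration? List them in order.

RSVPs, Seating, Decor

As given, the longest chain is RSVPs→Seating→Decor = 9+10+7 = 26, so the finish is 26 days.
Since Seating is critical, the +5 change carries straight to that chain (now 31 days).
That remains the longest chain; total 31 days.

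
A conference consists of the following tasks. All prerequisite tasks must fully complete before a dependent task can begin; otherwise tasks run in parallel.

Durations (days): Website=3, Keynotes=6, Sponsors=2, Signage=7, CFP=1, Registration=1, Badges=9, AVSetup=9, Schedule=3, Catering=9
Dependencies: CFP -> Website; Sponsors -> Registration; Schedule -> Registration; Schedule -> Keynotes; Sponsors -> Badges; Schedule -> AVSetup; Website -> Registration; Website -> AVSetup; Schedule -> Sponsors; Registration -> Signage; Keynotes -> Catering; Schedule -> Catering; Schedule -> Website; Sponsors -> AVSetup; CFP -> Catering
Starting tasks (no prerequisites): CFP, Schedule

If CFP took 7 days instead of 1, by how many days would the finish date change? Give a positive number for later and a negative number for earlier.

Baseline: Schedule→Keynotes→Catering = 3+6+9 = 18 → 18 days.
The longest path through CFP is only 13 days, so CFP has float 5.
New critical path: CFP→Website→AVSetup = 7+3+9 = 19 ⇒ 19 days.
Change in finish: 19 − 18 = +1 days.

1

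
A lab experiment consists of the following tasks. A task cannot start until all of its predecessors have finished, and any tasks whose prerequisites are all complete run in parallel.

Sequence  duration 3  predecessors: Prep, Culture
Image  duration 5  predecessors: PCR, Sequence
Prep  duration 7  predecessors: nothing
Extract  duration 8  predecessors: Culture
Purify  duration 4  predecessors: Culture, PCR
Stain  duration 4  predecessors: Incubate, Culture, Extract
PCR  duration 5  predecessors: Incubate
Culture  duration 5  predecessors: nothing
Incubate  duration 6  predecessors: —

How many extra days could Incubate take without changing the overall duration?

1

Critical path: Culture→Extract→Stain = 5+8+4 = 17, so the finish is 17 days.
Longest path through Incubate: 16 days (earliest finish 6, latest finish 7).
Slack of Incubate = 1 − 0 = 1 day.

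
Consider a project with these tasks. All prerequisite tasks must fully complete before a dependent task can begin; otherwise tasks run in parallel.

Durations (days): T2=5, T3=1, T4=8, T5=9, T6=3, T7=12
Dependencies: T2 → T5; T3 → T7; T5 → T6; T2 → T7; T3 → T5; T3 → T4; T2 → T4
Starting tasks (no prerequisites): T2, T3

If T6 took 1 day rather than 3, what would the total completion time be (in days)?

The binding path is T2→T5→T6 = 5+9+3 = 17; finish at 17 days.
T6 lies on that path, so at 1 day the path becomes 15 days.
Now T2→T7 = 5+12 = 17 is longest, so the finish becomes 17 days.

17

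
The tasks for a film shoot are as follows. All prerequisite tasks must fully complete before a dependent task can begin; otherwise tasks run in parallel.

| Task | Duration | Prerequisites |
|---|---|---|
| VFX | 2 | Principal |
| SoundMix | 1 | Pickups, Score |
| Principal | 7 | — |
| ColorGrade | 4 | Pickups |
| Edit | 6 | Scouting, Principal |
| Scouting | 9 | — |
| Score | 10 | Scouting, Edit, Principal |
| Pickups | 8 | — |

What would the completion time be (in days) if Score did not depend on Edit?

Original critical path: Scouting→Edit→Score→SoundMix = 9+6+10+1 = 26 ⇒ 26 days.
Without Edit→Score, Score's earliest start moves from 15 to 9.
New critical path: Scouting→Score→SoundMix = 9+10+1 = 20 ⇒ 20 days.

20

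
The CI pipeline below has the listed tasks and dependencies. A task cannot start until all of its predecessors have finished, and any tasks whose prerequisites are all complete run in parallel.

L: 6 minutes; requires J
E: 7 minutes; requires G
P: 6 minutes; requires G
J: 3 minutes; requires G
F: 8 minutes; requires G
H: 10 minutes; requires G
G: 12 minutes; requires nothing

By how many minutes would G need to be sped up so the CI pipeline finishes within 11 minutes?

11

Current finish: 22 minutes; target: 11.
G is on every critical path, so each minute cut from G cuts the finish by one (this holds down to a finish of 11).
Need 22 − 11 = 11 minutes off G → G becomes 1 minute, finish becomes 11.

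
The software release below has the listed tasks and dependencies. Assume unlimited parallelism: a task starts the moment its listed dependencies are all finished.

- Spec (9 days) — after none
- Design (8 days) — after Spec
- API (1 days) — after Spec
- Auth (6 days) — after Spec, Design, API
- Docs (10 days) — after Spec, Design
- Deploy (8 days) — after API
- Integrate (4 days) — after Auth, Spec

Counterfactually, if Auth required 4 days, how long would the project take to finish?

Critical path before the change: Spec→Design→Auth→Integrate = 9+8+6+4 = 27 giving 27 days.
Auth is on the critical path; changing it to 4 makes that path 25 days.
Now Spec→Design→Docs = 9+8+10 = 27 is longest, so the finish becomes 27 days.

27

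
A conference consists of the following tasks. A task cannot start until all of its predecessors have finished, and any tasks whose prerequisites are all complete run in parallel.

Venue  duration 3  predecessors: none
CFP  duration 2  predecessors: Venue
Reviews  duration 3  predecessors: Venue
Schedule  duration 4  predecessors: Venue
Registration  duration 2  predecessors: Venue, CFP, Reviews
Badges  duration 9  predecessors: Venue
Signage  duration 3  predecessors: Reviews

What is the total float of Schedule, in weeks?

The longest chain is Venue→Badges = 3+9 = 12; overall finish 12 weeks.
Longest path through Schedule: 7 weeks (earliest finish 7, latest finish 12).
Slack of Schedule = 8 − 3 = 5 weeks.

5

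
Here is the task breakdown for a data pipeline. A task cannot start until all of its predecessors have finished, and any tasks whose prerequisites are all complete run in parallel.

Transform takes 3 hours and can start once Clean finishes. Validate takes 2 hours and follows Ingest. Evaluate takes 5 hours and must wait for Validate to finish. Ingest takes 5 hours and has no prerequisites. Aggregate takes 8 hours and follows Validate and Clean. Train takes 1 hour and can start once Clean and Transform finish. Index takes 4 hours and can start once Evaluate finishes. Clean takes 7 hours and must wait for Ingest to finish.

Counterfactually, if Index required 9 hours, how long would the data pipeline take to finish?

As given, the longest chain is Ingest→Clean→Aggregate = 5+7+8 = 20, so the finish is 20 hours.
Index is off the critical path — its longest chain is 16 hours, giving 4 of slack.
New critical path: Ingest→Validate→Evaluate→Index = 5+2+5+9 = 21 ⇒ 21 hours.

21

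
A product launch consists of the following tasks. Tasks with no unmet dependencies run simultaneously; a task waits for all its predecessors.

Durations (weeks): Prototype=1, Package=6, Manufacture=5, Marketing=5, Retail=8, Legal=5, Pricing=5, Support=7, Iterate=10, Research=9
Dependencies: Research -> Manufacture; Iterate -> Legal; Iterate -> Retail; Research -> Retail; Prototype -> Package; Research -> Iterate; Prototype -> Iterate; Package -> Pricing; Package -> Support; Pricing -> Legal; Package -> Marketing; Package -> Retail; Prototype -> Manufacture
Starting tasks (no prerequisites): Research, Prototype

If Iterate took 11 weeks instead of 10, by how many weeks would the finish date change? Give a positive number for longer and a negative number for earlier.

1

Actual critical path: Research→Iterate→Retail = 9+10+8 = 27 ⇒ 27 weeks.
Since Iterate is critical, the +1 change carries straight to that chain (now 28 weeks).
No other chain overtakes it, so the finish is 28 weeks.
Change in finish: 28 − 27 = +1 weeks.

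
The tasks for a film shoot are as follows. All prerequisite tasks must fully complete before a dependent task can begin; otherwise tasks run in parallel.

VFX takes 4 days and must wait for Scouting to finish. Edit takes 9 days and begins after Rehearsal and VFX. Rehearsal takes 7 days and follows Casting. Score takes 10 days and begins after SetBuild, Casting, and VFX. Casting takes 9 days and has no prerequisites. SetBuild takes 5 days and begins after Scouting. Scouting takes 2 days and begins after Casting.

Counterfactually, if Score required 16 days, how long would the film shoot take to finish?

32

Actual critical path: Casting→Scouting→SetBuild→Score = 9+2+5+10 = 26 ⇒ 26 days.
Score lies on that path, so at 16 days the path becomes 32 days.
The critical path is still Casting→Scouting→SetBuild→Score; finish is now 32 days.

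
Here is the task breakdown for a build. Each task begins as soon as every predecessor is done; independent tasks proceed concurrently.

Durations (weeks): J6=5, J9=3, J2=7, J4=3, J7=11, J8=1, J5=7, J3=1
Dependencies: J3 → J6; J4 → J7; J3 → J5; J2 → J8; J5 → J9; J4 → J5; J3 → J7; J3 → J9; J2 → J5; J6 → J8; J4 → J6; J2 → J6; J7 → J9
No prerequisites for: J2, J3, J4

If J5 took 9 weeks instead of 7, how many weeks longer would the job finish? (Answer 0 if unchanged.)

Critical path before the change: J2→J5→J9 = 7+7+3 = 17 giving 17 weeks.
Since J5 is critical, the +2 change carries straight to that chain (now 19 weeks).
The critical path is still J2→J5→J9; finish is now 19 weeks.
Change in finish: 19 − 17 = +2 weeks.

2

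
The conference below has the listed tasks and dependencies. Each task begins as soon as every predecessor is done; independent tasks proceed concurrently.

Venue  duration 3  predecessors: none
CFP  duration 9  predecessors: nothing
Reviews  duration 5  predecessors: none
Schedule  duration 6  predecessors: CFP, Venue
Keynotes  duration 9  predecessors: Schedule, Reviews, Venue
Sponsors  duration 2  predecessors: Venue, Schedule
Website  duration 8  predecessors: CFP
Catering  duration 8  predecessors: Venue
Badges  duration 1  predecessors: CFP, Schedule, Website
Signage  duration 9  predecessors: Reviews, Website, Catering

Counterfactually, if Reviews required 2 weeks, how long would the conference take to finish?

As given, the longest chain is CFP→Website→Signage = 9+8+9 = 26, so the finish is 26 weeks.
Reviews is off the critical path — its longest chain is 14 weeks, giving 12 of slack.
No other chain overtakes it, so the finish is 26 weeks.

26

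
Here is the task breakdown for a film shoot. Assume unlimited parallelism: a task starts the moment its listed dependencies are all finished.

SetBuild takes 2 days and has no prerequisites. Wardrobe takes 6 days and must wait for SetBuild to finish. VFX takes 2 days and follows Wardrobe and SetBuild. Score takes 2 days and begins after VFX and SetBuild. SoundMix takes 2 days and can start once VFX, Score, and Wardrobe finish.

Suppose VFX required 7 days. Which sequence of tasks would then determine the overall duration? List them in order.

Critical path before the change: SetBuild→Wardrobe→VFX→Score→SoundMix = 2+6+2+2+2 = 14 giving 14 days.
VFX is on the critical path; changing it to 7 makes that path 19 days.
That remains the longest chain; total 19 days.

SetBuild, Wardrobe, VFX, Score, SoundMix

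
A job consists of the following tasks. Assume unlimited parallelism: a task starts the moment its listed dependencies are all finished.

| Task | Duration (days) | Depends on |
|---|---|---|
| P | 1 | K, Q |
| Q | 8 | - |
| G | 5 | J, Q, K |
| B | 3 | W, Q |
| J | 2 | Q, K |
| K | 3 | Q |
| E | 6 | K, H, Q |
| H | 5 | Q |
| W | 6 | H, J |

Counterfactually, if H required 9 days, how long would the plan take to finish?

Actual critical path: Q→H→W→B = 8+5+6+3 = 22 ⇒ 22 days.
H is on the critical path; changing it to 9 makes that path 26 days.
That remains the longest chain; total 26 days.

26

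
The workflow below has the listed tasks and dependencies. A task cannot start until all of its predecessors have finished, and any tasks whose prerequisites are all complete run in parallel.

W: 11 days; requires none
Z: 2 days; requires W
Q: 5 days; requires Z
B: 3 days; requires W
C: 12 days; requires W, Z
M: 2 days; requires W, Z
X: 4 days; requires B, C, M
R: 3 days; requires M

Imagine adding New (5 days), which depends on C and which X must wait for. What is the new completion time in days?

34

Originally the project takes 29 days.
With New inserted, X now waits for max(B, C, M, New).
New critical path: W→Z→C→New→X = 11+2+12+5+4 = 34 ⇒ 34 days.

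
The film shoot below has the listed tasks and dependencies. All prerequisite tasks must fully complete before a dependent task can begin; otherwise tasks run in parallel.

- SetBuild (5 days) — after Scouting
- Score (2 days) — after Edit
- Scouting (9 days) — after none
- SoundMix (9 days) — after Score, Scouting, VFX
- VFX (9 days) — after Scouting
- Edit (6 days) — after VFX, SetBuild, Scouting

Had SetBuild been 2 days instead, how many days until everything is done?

35

Critical path before the change: Scouting→VFX→Edit→Score→SoundMix = 9+9+6+2+9 = 35 giving 35 days.
The longest path through SetBuild is only 31 days, so SetBuild has float 4.
The critical path is still Scouting→VFX→Edit→Score→SoundMix; finish is now 35 days.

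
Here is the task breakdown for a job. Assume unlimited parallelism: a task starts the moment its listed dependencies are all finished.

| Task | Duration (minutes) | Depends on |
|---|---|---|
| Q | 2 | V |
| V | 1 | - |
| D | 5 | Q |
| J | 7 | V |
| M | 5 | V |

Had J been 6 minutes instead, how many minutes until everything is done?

8

Baseline: V→J = 1+7 = 8 → 8 minutes.
J lies on that path, so at 6 minutes the path becomes 7 minutes.
Now V→Q→D = 1+2+5 = 8 is longest, so the finish becomes 8 minutes.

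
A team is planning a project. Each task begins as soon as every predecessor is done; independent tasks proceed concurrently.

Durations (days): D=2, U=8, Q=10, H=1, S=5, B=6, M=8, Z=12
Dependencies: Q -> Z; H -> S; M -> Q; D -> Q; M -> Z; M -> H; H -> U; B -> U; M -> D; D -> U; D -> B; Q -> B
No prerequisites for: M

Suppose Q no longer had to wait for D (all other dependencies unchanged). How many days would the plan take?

Original critical path: M→D→Q→B→U = 8+2+10+6+8 = 34 ⇒ 34 days.
Without D→Q, Q's earliest start moves from 10 to 8.
The longest chain is now M→Q→B→U = 8+10+6+8 = 32, so the plan takes 32 days.

32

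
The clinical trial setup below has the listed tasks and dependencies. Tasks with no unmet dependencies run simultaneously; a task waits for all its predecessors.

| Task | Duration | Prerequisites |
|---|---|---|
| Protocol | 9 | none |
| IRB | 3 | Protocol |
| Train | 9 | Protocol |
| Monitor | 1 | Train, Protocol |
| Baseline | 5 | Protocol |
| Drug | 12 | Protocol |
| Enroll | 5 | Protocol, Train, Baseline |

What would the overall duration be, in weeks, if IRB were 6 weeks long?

Actual critical path: Protocol→Train→Enroll = 9+9+5 = 23 ⇒ 23 weeks.
IRB has 11 weeks of float (longest path through it is 12).
The critical path is still Protocol→Train→Enroll; finish is now 23 weeks.

23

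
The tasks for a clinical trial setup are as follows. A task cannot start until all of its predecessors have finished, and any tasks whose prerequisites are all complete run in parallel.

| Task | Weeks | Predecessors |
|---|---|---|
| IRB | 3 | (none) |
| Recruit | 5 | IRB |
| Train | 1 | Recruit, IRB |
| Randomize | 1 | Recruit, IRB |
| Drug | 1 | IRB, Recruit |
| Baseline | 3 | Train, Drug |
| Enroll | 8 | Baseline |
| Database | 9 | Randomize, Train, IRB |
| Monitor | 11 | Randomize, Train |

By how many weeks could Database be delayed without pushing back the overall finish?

IRB→Recruit→Train→Baseline→Enroll = 3+5+1+3+8 = 20 sets the makespan at 20 weeks.
Database finishes as early as 18 and must finish by 20.
So Database can slip 20 − 18 = 2 weeks.

2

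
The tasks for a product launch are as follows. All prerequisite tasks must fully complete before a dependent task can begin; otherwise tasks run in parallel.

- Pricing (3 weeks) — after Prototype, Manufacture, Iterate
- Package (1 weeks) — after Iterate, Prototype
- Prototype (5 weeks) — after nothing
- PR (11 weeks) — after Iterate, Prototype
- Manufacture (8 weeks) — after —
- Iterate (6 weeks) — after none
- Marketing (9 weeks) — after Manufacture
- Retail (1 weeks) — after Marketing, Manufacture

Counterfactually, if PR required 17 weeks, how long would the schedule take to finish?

23

The binding path is Manufacture→Marketing→Retail = 8+9+1 = 18; finish at 18 weeks.
The longest path through PR is only 17 weeks, so PR has float 1.
New critical path: Iterate→PR = 6+17 = 23 ⇒ 23 weeks.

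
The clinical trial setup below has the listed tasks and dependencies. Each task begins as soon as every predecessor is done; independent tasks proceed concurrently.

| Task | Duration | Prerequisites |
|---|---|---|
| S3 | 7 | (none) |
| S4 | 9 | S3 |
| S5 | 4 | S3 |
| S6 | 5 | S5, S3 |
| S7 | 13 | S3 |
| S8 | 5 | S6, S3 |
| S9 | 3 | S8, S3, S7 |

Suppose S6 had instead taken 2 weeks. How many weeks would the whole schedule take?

23

Critical path before the change: S3→S5→S6→S8→S9 = 7+4+5+5+3 = 24 giving 24 weeks.
S6 is on the critical path; changing it to 2 makes that path 21 weeks.
The binding chain switches to S3→S7→S9 = 7+13+3 = 23; finish 23 weeks.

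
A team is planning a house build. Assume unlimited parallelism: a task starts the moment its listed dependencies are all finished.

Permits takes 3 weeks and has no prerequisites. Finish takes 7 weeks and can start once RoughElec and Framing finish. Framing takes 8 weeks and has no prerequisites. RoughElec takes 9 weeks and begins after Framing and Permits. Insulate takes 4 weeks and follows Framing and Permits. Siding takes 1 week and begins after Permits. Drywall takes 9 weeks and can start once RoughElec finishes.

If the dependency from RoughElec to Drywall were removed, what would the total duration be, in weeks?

24

Before: longest chain Framing→RoughElec→Drywall = 8+9+9 = 26, finish 26.
Without RoughElec→Drywall, Drywall's earliest start moves from 17 to 0.
New critical path: Framing→RoughElec→Finish = 8+9+7 = 24 ⇒ 24 weeks.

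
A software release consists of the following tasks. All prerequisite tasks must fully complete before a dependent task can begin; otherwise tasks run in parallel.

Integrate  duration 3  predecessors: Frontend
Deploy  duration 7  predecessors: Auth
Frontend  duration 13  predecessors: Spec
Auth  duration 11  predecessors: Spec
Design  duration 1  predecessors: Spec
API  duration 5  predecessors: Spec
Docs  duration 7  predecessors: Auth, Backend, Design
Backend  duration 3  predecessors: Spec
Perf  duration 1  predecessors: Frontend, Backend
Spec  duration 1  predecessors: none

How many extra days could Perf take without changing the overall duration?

4

The longest chain is Spec→Auth→Docs = 1+11+7 = 19; overall finish 19 days.
The longest chain containing Perf totals 15 days.
Slack of Perf = 18 − 14 = 4 days.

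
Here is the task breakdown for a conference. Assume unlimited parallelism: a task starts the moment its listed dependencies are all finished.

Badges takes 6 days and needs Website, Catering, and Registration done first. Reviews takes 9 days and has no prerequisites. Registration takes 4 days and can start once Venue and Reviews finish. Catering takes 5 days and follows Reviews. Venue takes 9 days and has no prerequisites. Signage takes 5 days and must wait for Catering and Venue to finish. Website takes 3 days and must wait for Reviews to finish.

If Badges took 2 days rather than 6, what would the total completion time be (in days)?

19

Baseline: Reviews→Catering→Badges = 9+5+6 = 20 → 20 days.
Badges is on the critical path; changing it to 2 makes that path 16 days.
The binding chain switches to Reviews→Catering→Signage = 9+5+5 = 19; finish 19 days.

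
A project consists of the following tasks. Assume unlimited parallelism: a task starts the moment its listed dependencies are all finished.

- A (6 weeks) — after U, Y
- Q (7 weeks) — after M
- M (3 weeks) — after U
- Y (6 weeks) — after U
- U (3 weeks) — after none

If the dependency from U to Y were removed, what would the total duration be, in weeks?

13

Before: longest chain U→Y→A = 3+6+6 = 15, finish 15.
Without U→Y, Y's earliest start moves from 3 to 0.
The longest chain is now U→M→Q = 3+3+7 = 13, so the job takes 13 weeks.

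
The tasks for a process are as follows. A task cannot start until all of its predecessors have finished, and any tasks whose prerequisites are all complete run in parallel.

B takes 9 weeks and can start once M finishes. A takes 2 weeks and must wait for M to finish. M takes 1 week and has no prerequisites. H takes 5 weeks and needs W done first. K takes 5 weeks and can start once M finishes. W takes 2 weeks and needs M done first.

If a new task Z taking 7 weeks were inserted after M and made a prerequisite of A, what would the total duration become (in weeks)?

Originally the job takes 10 weeks.
With Z inserted, A now waits for max(M, Z).
New critical path: M→Z→A = 1+7+2 = 10 ⇒ 10 weeks.

10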